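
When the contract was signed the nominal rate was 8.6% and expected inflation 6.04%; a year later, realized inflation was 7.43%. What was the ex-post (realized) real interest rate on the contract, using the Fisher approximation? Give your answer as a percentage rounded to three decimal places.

1.170%

Ex-post: 8.6% − 7.43% = 1.170%
So the realized real rate is 1.170%.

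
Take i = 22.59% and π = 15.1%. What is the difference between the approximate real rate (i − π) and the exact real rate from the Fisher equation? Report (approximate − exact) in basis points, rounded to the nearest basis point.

Approximate: r ≈ 22.590% − 15.100% = 7.4900%
Exact: (1 + 0.2259)/(1 + 0.1510) − 1 = 6.5074%
Error = 7.4900% − 6.5074% = 0.9826% → 98 basis points.

98 basis points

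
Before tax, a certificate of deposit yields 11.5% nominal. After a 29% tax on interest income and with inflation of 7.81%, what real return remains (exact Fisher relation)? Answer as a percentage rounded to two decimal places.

After-tax nominal return = 11.5% × (1 − 0.29) = 8.1650%.
1 + r = 1.08165 / 1.07810 = 1.003293
After-tax real rate = 1.003293 − 1 → 0.33%.

0.33%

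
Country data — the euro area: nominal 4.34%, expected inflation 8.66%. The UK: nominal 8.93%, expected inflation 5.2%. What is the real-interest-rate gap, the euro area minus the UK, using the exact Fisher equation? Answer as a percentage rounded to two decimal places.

The euro area: (1 + 0.0434)/(1 + 0.0866) − 1 = -3.9757%
The UK: (1 + 0.0893)/(1 + 0.0520) − 1 = 3.5456%
Differential = -3.9757% − 3.5456% = -7.5213% → -7.52%.

-7.52%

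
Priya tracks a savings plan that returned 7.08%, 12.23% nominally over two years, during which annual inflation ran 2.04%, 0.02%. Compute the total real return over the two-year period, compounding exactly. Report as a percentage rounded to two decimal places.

17.75%

Nominal growth factor = 1.0708 × 1.1223 = 1.201759
Price-level growth factor = 1.0204 × 1.0002 = 1.020604
Real growth factor = 1.201759 / 1.020604 = 1.177498
Total real return = 1.177498 − 1 → 17.75%.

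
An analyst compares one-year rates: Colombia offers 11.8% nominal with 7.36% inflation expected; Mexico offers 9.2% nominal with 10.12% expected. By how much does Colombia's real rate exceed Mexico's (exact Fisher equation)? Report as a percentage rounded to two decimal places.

4.97%

Colombia: (1 + 0.1180)/(1 + 0.0736) − 1 = 4.1356%
Mexico: (1 + 0.0920)/(1 + 0.1012) − 1 = -0.8355%
Differential = 4.1356% − (-0.8355%) = 4.9711% → 4.97%.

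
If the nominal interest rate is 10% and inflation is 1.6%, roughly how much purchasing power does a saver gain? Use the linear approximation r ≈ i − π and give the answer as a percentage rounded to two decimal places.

r ≈ i − π = 10% − 1.6% = 8.40%.

8.40%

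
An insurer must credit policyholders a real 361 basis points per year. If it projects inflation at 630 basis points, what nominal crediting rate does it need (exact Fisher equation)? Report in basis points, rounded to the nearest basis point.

(1 + i) = (1 + r)(1 + π) = 1.03610 × 1.06300 = 1.1013743
i = 1.1013743 − 1, so the required nominal rate is 1014 basis points.

1014 basis points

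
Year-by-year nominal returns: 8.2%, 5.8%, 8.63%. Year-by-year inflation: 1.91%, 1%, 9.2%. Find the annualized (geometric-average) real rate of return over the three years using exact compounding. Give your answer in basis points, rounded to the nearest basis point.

Compound the nominal returns: 1.0820 × 1.0580 × 1.0863 = 1.24354844.
Compound inflation: 1.0191 × 1.0100 × 1.0920 = 1.12398577.
Deflate: 1.24354844 / 1.12398577 = 1.10637383.
Annualized real rate = 1.10637383^(1/3) − 1 = 3.4270% → 343 basis points.

343 basis points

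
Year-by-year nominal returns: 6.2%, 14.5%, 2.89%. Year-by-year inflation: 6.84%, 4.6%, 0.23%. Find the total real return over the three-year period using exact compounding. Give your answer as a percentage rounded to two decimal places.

Compound the nominal returns: 1.0620 × 1.1450 × 1.0289 = 1.251132.
Compound inflation: 1.0684 × 1.0460 × 1.0023 = 1.120117.
Deflate: 1.251132 / 1.120117 = 1.116966.
Total real return = 1.116966 − 1 → 11.70%.

11.70%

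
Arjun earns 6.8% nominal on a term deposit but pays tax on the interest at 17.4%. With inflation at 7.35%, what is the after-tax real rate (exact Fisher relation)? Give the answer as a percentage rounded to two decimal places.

After-tax nominal return = 6.8% × (1 − 0.174) = 5.6168%.
1 + r = 1.056168 / 1.07350 = 0.983855
After-tax real rate = 0.983855 − 1 → -1.61%.

-1.61%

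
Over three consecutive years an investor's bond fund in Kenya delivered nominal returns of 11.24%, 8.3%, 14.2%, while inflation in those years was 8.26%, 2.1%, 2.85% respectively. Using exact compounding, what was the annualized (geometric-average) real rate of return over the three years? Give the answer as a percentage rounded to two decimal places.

6.57%

Nominal growth factor = 1.1124 × 1.0830 × 1.1420 = 1.37580075
Price-level growth factor = 1.0826 × 1.0210 × 1.0285 = 1.13683664
Real growth factor = 1.37580075 / 1.13683664 = 1.21020092
Annualized real rate = 1.21020092^(1/3) − 1 = 6.5661% → 6.57%.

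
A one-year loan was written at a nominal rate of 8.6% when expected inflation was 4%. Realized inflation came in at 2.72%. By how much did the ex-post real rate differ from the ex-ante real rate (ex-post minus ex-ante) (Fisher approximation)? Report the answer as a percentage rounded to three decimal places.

Ex-ante: 8.6% − 4% = 4.600%
Ex-post: 8.6% − 2.72% = 5.880%
Difference (ex-post − ex-ante) = 1.2800% → 1.280%.

1.280%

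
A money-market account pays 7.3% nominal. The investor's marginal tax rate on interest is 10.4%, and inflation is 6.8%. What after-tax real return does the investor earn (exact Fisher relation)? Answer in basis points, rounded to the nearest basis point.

After-tax nominal return = 7.3% × (1 − 0.104) = 6.5408%.
1 + r = 1.065408 / 1.06800 = 0.997573
After-tax real rate = 0.997573 − 1 → -24 basis points.

-24 basis points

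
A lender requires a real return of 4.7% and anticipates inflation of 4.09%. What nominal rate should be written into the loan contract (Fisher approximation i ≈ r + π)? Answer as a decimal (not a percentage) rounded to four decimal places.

0.0879

i ≈ r + π = 4.7% + 4.09% = 0.0879.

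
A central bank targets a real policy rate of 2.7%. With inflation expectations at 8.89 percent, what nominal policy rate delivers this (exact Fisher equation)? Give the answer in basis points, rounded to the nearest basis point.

1183 basis points

(1 + i) = (1 + r)(1 + π) = 1.02700 × 1.08890 = 1.1183003
i = 1.1183003 − 1, so the required nominal rate is 1183 basis points.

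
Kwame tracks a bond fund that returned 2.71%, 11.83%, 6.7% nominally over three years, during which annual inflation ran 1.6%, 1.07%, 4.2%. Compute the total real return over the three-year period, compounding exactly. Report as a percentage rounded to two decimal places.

Compound the nominal returns: 1.0271 × 1.1183 × 1.0670 = 1.225563.
Compound inflation: 1.0160 × 1.0107 × 1.0420 = 1.070000.
Deflate: 1.225563 / 1.070000 = 1.145386.
Total real return = 1.145386 − 1 → 14.54%.

14.54%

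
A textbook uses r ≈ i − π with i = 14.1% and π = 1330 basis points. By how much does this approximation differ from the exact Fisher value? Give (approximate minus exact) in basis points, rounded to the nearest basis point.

Approximate: r ≈ 14.100% − 13.300% = 0.8000%
Exact: (1 + 0.1410)/(1 + 0.1330) − 1 = 0.7061%
Error = 0.8000% − 0.7061% = 0.0939% → 9 basis points.

9 basis points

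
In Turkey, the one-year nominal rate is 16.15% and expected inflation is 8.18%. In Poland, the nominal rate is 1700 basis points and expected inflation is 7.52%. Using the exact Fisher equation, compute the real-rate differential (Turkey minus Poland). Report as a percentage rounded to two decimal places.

-1.45%

Turkey: (1 + 0.1615)/(1 + 0.0818) − 1 = 7.3674%
Poland: (1 + 0.1700)/(1 + 0.0752) − 1 = 8.8170%
Differential = 7.3674% − 8.8170% = -1.4496% → -1.45%.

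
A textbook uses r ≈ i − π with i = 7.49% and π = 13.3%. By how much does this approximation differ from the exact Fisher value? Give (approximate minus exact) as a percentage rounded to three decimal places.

-0.682%

Approximate: r ≈ 7.490% − 13.300% = -5.8100%
Exact: (1 + 0.0749)/(1 + 0.1330) − 1 = -5.1280%
Error = -5.8100% − (-5.1280%) = -0.6820% → -0.682%.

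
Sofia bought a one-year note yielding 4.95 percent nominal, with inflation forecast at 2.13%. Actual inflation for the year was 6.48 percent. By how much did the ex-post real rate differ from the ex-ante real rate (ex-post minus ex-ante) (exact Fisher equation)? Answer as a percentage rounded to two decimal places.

-4.20%

Ex-ante: (1 + 0.0495)/(1 + 0.0213) − 1 = 2.7612%
Ex-post: (1 + 0.0495)/(1 + 0.0648) − 1 = -1.4369%
Difference (ex-post − ex-ante) = -4.1981% → -4.20%.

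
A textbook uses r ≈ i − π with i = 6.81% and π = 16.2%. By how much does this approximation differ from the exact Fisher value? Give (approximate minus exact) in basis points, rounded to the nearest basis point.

-131 basis points

Approximate: r ≈ 6.810% − 16.200% = -9.3900%
Exact: (1 + 0.0681)/(1 + 0.1620) − 1 = -8.0809%
Error = -9.3900% − (-8.0809%) = -1.3091% → -131 basis points.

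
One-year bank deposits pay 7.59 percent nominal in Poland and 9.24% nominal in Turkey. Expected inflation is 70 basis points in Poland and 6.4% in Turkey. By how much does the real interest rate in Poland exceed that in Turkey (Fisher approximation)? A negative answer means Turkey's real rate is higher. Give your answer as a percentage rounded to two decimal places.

Poland: 7.59% − 0.7% = 6.890%
Turkey: 9.24% − 6.4% = 2.840%
Differential = 4.050% → 4.05%.

4.05%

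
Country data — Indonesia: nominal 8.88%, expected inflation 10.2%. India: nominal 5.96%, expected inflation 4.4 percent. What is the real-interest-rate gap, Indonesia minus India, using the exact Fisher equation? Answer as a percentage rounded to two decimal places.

Indonesia: (1 + 0.0888)/(1 + 0.1020) − 1 = -1.1978%
India: (1 + 0.0596)/(1 + 0.0440) − 1 = 1.4943%
Differential = -1.1978% − 1.4943% = -2.6921% → -2.69%.

-2.69%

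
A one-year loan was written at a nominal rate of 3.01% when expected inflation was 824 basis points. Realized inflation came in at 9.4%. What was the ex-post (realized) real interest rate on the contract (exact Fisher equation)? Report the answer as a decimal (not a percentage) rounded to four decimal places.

Ex-post: (1 + 0.0301)/(1 + 0.0940) − 1 = -5.8410%
So the realized real rate is -0.0584.

-0.0584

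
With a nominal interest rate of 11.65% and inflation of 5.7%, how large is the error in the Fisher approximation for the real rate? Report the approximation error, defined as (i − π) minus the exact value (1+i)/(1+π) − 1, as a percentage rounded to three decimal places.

Approximate: r ≈ 11.650% − 5.700% = 5.9500%
Exact: (1 + 0.1165)/(1 + 0.0570) − 1 = 5.6291%
Error = 5.9500% − 5.6291% = 0.3209% → 0.321%.

0.321%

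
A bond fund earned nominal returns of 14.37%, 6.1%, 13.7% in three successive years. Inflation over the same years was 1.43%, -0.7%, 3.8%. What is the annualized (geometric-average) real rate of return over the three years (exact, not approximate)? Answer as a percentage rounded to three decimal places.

9.688%

Compound the nominal returns: 1.1437 × 1.0610 × 1.1370 = 1.37971050.
Compound inflation: 1.0143 × 0.9930 × 1.0380 = 1.04547350.
Deflate: 1.37971050 / 1.04547350 = 1.31969917.
Annualized real rate = 1.31969917^(1/3) − 1 = 9.6878% → 9.688%.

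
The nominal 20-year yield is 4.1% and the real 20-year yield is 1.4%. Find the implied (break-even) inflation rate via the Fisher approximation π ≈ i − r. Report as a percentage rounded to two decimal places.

2.70%

π ≈ i − r = 4.1% − 1.4% → 2.70%.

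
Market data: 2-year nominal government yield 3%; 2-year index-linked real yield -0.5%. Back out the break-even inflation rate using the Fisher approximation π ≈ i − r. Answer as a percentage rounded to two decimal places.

3.50%

π ≈ i − r = 3% − (-0.5%) → 3.50%.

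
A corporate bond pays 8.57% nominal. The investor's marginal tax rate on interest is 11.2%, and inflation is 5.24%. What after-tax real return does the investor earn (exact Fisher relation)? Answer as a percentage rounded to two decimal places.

2.25%

After-tax nominal return = 8.57% × (1 − 0.112) = 7.61016%.
1 + r = 1.0761016 / 1.05240 = 1.022521
After-tax real rate = 1.022521 − 1 → 2.25%.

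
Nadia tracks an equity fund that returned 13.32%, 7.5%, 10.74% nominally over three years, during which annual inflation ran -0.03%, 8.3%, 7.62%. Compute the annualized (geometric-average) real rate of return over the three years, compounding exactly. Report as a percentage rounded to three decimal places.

5.005%

Compound the nominal returns: 1.1332 × 1.0750 × 1.1074 = 1.34902361.
Compound inflation: 0.9997 × 1.0830 × 1.0762 = 1.16517494.
Deflate: 1.34902361 / 1.16517494 = 1.15778632.
Annualized real rate = 1.15778632^(1/3) − 1 = 5.0049% → 5.005%.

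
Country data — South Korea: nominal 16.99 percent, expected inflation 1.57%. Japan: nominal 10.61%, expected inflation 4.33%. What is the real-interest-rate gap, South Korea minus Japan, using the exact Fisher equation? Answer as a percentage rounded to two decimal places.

South Korea: (1 + 0.1699)/(1 + 0.0157) − 1 = 15.1816%
Japan: (1 + 0.1061)/(1 + 0.0433) − 1 = 6.0194%
Differential = 15.1816% − 6.0194% = 9.1623% → 9.16%.

9.16%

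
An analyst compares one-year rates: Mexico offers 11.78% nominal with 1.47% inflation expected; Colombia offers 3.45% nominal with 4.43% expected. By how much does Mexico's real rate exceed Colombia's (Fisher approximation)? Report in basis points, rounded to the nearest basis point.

1129 basis points

Mexico: 11.78% − 1.47% = 10.310%
Colombia: 3.45% − 4.43% = -0.980%
Differential = 11.290% → 1129 basis points.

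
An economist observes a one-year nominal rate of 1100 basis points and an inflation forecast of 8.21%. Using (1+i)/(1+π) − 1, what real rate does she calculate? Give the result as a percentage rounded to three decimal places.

2.578%

By the Fisher equation, 1 + r = (1 + i)/(1 + π).
1 + r = 1.11000 / 1.08210 = 1.025783
r = 1.025783 − 1 = 2.5783%, i.e. 2.578%.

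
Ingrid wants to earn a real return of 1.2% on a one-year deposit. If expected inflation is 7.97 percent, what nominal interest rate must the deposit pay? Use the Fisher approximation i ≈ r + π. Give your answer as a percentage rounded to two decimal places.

i ≈ r + π = 1.2% + 7.97% = 9.17%.

9.17%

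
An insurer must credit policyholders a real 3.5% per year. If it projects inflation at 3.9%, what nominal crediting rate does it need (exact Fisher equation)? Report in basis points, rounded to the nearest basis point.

754 basis points

(1 + i) = (1 + r)(1 + π) = 1.03500 × 1.03900 = 1.075365
i = 1.075365 − 1, so the required nominal rate is 754 basis points.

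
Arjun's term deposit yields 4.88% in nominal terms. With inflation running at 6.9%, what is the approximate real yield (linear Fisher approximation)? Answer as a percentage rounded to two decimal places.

r ≈ i − π = 4.88% − 6.9% = -2.02%.

-2.02%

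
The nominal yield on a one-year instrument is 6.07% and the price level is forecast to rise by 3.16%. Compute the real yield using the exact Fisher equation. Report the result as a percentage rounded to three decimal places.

2.821%

1 + r = 1.06070 / 1.03160 = 1.028209
r = 1.028209 − 1 = 2.8209%, i.e. 2.821%.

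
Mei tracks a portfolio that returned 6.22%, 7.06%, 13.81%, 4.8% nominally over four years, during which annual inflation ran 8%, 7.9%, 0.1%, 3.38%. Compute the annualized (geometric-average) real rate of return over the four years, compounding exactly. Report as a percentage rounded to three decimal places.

2.983%

Compound the nominal returns: 1.0622 × 1.0706 × 1.1381 × 1.0480 = 1.35636084.
Compound inflation: 1.0800 × 1.0790 × 1.0010 × 1.0338 = 1.20591252.
Deflate: 1.35636084 / 1.20591252 = 1.12475890.
Annualized real rate = 1.12475890^(1/4) − 1 = 2.9828% → 2.983%.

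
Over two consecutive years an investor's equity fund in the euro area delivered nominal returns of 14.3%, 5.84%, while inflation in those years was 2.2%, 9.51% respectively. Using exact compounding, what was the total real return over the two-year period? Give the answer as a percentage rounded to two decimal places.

Compound the nominal returns: 1.1430 × 1.0584 = 1.209751.
Compound inflation: 1.0220 × 1.0951 = 1.119192.
Deflate: 1.209751 / 1.119192 = 1.080915.
Total real return = 1.080915 − 1 → 8.09%.

8.09%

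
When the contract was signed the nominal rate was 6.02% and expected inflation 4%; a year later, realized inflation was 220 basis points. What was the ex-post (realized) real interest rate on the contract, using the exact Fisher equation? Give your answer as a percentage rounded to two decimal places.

Ex-post: (1 + 0.0602)/(1 + 0.0220) − 1 = 3.7378%
So the realized real rate is 3.74%.

3.74%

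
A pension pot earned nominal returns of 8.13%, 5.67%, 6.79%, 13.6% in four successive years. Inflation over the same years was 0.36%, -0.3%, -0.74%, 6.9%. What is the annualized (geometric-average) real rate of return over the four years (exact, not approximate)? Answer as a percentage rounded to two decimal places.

Nominal growth factor = 1.0813 × 1.0567 × 1.0679 × 1.1360 = 1.38613914
Price-level growth factor = 1.0036 × 0.9970 × 0.9926 × 1.0690 = 1.06171459
Real growth factor = 1.38613914 / 1.06171459 = 1.30556663
Annualized real rate = 1.30556663^(1/4) − 1 = 6.8931% → 6.89%.

6.89%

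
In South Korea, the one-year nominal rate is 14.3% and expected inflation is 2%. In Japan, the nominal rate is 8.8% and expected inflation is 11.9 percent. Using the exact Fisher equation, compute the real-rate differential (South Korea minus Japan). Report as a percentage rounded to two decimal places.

South Korea: (1 + 0.1430)/(1 + 0.0200) − 1 = 12.0588%
Japan: (1 + 0.0880)/(1 + 0.1190) − 1 = -2.7703%
Differential = 12.0588% − (-2.7703%) = 14.8292% → 14.83%.

14.83%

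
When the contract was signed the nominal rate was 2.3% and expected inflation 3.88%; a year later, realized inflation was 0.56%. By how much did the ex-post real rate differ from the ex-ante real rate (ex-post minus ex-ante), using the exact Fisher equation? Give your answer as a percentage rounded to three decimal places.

3.251%

Ex-ante: (1 + 0.0230)/(1 + 0.0388) − 1 = -1.5210%
Ex-post: (1 + 0.0230)/(1 + 0.0056) − 1 = 1.7303%
Difference (ex-post − ex-ante) = 3.2513% → 3.251%.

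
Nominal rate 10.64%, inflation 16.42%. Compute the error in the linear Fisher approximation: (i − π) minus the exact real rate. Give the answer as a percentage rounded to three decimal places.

-0.815%

Approximate: r ≈ 10.640% − 16.420% = -5.7800%
Exact: (1 + 0.1064)/(1 + 0.1642) − 1 = -4.9648%
Error = -5.7800% − (-4.9648%) = -0.8152% → -0.815%.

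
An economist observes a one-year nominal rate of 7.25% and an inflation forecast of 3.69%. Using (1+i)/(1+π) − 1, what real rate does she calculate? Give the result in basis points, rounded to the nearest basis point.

By the Fisher equation, 1 + r = (1 + i)/(1 + π).
1 + r = 1.07250 / 1.03690 = 1.034333
r = 1.034333 − 1 = 3.4333%, i.e. 343 basis points.

343 basis points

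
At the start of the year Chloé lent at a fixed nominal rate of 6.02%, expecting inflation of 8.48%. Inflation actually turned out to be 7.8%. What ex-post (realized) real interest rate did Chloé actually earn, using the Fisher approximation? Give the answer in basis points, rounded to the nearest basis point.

Ex-post: 6.02% − 7.8% = -1.780%
So the realized real rate is -178 basis points.

-178 basis points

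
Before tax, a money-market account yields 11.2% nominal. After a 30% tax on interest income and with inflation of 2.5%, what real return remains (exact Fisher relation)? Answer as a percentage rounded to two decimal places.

After-tax nominal return = 11.2% × (1 − 0.3) = 7.8400%.
1 + r = 1.07840 / 1.02500 = 1.052098
After-tax real rate = 1.052098 − 1 → 5.21%.

5.21%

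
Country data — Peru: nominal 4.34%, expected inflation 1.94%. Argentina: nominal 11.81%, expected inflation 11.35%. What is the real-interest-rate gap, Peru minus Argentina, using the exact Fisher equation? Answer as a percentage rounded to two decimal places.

1.94%

Peru: (1 + 0.0434)/(1 + 0.0194) − 1 = 2.3543%
Argentina: (1 + 0.1181)/(1 + 0.1135) − 1 = 0.4131%
Differential = 2.3543% − 0.4131% = 1.9412% → 1.94%.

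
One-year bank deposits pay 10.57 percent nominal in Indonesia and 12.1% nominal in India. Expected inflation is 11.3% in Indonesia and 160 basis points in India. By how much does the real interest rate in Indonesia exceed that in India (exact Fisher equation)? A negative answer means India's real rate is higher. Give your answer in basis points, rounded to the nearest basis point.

-1099 basis points

Indonesia: (1 + 0.1057)/(1 + 0.1130) − 1 = -0.6559%
India: (1 + 0.1210)/(1 + 0.0160) − 1 = 10.3346%
Differential = -0.6559% − 10.3346% = -10.9905% → -1099 basis points.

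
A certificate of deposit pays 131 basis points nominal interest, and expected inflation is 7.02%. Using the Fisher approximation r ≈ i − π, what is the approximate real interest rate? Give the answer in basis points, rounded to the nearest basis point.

-571 basis points

r ≈ i − π = 1.31% − 7.02% = -571 basis points.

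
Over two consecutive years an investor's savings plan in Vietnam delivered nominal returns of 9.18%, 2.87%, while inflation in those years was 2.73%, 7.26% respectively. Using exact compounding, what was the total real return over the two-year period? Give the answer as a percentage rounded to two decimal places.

1.93%

Nominal growth factor = 1.0918 × 1.0287 = 1.123135
Price-level growth factor = 1.0273 × 1.0726 = 1.101882
Real growth factor = 1.123135 / 1.101882 = 1.019288
Total real return = 1.019288 − 1 → 1.93%.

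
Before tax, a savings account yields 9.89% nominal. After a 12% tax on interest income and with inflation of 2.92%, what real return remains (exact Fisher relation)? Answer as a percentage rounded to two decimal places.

5.62%

After-tax nominal return = 9.89% × (1 − 0.12) = 8.7032%.
1 + r = 1.087032 / 1.02920 = 1.056191
After-tax real rate = 1.056191 − 1 → 5.62%.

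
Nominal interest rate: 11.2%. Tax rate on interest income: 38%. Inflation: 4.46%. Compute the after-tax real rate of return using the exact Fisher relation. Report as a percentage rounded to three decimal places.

2.378%

After-tax nominal return = 11.2% × (1 − 0.38) = 6.9440%.
1 + r = 1.06944 / 1.04460 = 1.023779
After-tax real rate = 1.023779 − 1 → 2.378%.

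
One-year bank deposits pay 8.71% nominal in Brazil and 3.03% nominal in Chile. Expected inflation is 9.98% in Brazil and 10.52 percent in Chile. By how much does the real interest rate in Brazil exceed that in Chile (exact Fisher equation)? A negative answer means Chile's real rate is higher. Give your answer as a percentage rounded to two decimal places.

5.62%

Brazil: (1 + 0.0871)/(1 + 0.0998) − 1 = -1.1548%
Chile: (1 + 0.0303)/(1 + 0.1052) − 1 = -6.7771%
Differential = -1.1548% − (-6.7771%) = 5.6223% → 5.62%.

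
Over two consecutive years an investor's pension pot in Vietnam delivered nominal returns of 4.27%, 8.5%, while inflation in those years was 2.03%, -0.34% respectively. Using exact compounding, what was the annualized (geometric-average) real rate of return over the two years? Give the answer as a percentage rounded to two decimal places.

Nominal growth factor = 1.0427 × 1.0850 = 1.13132950
Price-level growth factor = 1.0203 × 0.9966 = 1.01683098
Real growth factor = 1.13132950 / 1.01683098 = 1.11260330
Annualized real rate = 1.11260330^(1/2) − 1 = 5.4800% → 5.48%.

5.48%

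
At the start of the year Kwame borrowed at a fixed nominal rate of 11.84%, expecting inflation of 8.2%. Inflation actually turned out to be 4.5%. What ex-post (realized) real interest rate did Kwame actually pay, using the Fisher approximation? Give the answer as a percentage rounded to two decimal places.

Ex-post: 11.84% − 4.5% = 7.340%
So the realized real rate is 7.34%.

7.34%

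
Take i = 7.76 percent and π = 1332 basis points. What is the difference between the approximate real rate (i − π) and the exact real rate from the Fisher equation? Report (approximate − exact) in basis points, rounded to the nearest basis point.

Approximate: r ≈ 7.760% − 13.320% = -5.5600%
Exact: (1 + 0.0776)/(1 + 0.1332) − 1 = -4.9065%
Error = -5.5600% − (-4.9065%) = -0.6535% → -65 basis points.

-65 basis points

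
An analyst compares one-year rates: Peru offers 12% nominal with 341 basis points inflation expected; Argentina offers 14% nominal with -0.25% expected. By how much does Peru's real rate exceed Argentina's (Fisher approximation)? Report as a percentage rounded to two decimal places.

Peru: 12% − 3.41% = 8.590%
Argentina: 14% − (-0.25%) = 14.250%
Differential = -5.660% → -5.66%.

-5.66%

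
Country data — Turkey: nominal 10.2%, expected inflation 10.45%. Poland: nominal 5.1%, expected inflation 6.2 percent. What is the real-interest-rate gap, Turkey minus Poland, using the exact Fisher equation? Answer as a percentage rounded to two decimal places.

0.81%

Turkey: (1 + 0.1020)/(1 + 0.1045) − 1 = -0.2263%
Poland: (1 + 0.0510)/(1 + 0.0620) − 1 = -1.0358%
Differential = -0.2263% − (-1.0358%) = 0.8094% → 0.81%.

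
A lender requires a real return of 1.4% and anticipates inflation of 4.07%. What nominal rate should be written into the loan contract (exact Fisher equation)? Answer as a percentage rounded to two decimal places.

(1 + i) = (1 + r)(1 + π) = 1.01400 × 1.04070 = 1.0552698
i = 1.0552698 − 1, so the required nominal rate is 5.53%.

5.53%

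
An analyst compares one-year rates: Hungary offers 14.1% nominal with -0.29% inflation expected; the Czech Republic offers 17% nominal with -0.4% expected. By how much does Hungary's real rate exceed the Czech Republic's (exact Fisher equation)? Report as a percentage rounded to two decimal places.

Hungary: (1 + 0.1410)/(1 − 0.0029) − 1 = 14.4319%
The Czech Republic: (1 + 0.1700)/(1 − 0.0040) − 1 = 17.4699%
Differential = 14.4319% − 17.4699% = -3.0380% → -3.04%.

-3.04%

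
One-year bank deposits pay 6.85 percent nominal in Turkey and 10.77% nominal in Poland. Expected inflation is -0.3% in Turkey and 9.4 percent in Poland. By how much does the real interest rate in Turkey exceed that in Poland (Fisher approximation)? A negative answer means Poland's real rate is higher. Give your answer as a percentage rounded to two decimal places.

5.78%

Turkey: 6.85% − (-0.3%) = 7.150%
Poland: 10.77% − 9.4% = 1.370%
Differential = 5.780% → 5.78%.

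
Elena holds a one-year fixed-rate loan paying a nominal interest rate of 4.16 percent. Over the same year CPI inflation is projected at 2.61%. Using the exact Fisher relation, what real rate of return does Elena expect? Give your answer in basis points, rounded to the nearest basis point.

By the Fisher relation, 1 + r = (1 + i)/(1 + π).
1 + r = 1.04160 / 1.02610 = 1.015106
r = 1.015106 − 1 = 1.5106%, i.e. 151 basis points.

151 basis points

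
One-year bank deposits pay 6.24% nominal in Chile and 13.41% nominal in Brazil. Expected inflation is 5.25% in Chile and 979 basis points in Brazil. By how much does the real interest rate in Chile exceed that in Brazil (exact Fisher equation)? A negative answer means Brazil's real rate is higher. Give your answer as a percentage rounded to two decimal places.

Chile: (1 + 0.0624)/(1 + 0.0525) − 1 = 0.9406%
Brazil: (1 + 0.1341)/(1 + 0.0979) − 1 = 3.2972%
Differential = 0.9406% − 3.2972% = -2.3566% → -2.36%.

-2.36%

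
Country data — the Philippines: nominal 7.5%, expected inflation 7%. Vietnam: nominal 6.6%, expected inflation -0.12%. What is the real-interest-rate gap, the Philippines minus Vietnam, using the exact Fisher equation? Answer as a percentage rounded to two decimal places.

-6.26%

The Philippines: (1 + 0.0750)/(1 + 0.0700) − 1 = 0.4673%
Vietnam: (1 + 0.0660)/(1 − 0.0012) − 1 = 6.7281%
Differential = 0.4673% − 6.7281% = -6.2608% → -6.26%.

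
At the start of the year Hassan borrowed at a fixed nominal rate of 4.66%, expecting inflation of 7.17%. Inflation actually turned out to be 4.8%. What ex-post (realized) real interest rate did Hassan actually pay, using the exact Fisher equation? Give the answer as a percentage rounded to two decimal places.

-0.13%

Ex-post: (1 + 0.0466)/(1 + 0.0480) − 1 = -0.1336%
So the realized real rate is -0.13%.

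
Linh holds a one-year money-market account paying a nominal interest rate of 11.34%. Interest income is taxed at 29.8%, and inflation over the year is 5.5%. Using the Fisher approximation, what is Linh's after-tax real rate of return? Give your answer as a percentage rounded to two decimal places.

After-tax nominal return = 11.34% × (1 − 0.298) = 7.96068%.
r ≈ 7.96068% − 5.5% → 2.46%.

2.46%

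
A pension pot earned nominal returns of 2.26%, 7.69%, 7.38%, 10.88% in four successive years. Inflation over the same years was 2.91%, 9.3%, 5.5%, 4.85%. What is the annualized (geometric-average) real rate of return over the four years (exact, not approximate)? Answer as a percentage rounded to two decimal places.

1.32%

Nominal growth factor = 1.0226 × 1.0769 × 1.0738 × 1.1088 = 1.31116631
Price-level growth factor = 1.0291 × 1.0930 × 1.0550 × 1.0485 = 1.24422417
Real growth factor = 1.31116631 / 1.24422417 = 1.05380231
Annualized real rate = 1.05380231^(1/4) − 1 = 1.3187% → 1.32%.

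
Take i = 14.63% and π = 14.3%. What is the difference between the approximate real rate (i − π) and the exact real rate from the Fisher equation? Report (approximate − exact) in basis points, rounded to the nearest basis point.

4 basis points

Approximate: r ≈ 14.630% − 14.300% = 0.3300%
Exact: (1 + 0.1463)/(1 + 0.1430) − 1 = 0.2887%
Error = 0.3300% − 0.2887% = 0.0413% → 4 basis points.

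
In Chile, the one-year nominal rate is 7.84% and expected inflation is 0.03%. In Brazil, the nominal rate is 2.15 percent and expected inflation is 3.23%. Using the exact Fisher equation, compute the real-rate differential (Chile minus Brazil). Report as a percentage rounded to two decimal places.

Chile: (1 + 0.0784)/(1 + 0.0003) − 1 = 7.8077%
Brazil: (1 + 0.0215)/(1 + 0.0323) − 1 = -1.0462%
Differential = 7.8077% − (-1.0462%) = 8.8539% → 8.85%.

8.85%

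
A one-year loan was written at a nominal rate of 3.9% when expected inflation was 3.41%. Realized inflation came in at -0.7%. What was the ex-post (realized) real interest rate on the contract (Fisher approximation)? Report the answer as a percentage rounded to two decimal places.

Ex-post: 3.9% − (-0.7%) = 4.600%
So the realized real rate is 4.60%.

4.60%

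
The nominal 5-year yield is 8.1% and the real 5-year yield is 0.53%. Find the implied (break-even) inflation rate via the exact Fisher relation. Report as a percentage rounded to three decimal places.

7.530%

(1 + π) = (1 + i)/(1 + r) = 1.08100 / 1.00530 = 1.075301
Break-even inflation = 1.075301 − 1 → 7.530%.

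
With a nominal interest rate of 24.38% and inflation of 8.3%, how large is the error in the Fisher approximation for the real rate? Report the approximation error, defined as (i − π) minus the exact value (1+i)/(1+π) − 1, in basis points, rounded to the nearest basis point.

Approximate: r ≈ 24.380% − 8.300% = 16.0800%
Exact: (1 + 0.2438)/(1 + 0.0830) − 1 = 14.8476%
Error = 16.0800% − 14.8476% = 1.2324% → 123 basis points.

123 basis points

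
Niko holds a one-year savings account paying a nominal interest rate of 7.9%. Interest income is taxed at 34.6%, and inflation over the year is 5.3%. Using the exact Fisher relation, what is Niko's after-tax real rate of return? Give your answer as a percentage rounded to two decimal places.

-0.13%

After-tax nominal return = 7.9% × (1 − 0.346) = 5.1666%.
1 + r = 1.051666 / 1.05300 = 0.998733
After-tax real rate = 0.998733 − 1 → -0.13%.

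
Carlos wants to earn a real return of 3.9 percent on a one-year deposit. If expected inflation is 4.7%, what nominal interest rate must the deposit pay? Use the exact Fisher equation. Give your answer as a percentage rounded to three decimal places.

(1 + i) = (1 + r)(1 + π) = 1.03900 × 1.04700 = 1.087833
i = 1.087833 − 1, so the required nominal rate is 8.783%.

8.783%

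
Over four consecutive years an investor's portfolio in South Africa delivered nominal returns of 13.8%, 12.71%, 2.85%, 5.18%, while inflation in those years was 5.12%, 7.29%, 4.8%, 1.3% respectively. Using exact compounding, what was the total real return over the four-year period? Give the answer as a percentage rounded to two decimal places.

15.88%

Nominal growth factor = 1.1380 × 1.1271 × 1.0285 × 1.0518 = 1.387529
Price-level growth factor = 1.0512 × 1.0729 × 1.0480 × 1.0130 = 1.197334
Real growth factor = 1.387529 / 1.197334 = 1.158849
Total real return = 1.158849 − 1 → 15.88%.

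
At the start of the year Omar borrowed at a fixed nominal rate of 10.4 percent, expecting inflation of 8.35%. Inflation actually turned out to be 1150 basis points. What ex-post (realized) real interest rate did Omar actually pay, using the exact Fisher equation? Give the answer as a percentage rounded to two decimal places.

-0.99%

Ex-post: (1 + 0.1040)/(1 + 0.1150) − 1 = -0.9865%
So the realized real rate is -0.99%.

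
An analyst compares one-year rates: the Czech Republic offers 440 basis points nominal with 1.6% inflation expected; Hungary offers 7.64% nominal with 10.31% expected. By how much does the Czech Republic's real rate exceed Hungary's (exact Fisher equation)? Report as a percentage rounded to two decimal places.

5.18%

The Czech Republic: (1 + 0.0440)/(1 + 0.0160) − 1 = 2.7559%
Hungary: (1 + 0.0764)/(1 + 0.1031) − 1 = -2.4205%
Differential = 2.7559% − (-2.4205%) = 5.1764% → 5.18%.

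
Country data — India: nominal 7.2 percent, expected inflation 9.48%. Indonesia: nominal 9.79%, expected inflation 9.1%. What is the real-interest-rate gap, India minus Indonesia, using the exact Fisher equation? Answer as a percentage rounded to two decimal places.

India: (1 + 0.0720)/(1 + 0.0948) − 1 = -2.08257%
Indonesia: (1 + 0.0979)/(1 + 0.0910) − 1 = 0.63245%
Differential = -2.08257% − 0.63245% = -2.71502% → -2.72%.

-2.72%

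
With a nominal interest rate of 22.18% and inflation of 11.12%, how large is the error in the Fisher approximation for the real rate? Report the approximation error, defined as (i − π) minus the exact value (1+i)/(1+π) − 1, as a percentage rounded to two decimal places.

Approximate: r ≈ 22.180% − 11.120% = 11.0600%
Exact: (1 + 0.2218)/(1 + 0.1112) − 1 = 9.9532%
Error = 11.0600% − 9.9532% = 1.1068% → 1.11%.

1.11%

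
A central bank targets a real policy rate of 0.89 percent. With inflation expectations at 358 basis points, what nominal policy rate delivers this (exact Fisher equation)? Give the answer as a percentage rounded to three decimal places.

4.502%

(1 + i) = (1 + r)(1 + π) = 1.00890 × 1.03580 = 1.04501862
i = 1.04501862 − 1, so the required nominal rate is 4.502%.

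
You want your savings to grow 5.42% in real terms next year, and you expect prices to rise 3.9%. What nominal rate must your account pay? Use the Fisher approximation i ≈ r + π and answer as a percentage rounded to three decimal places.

9.320%

i ≈ r + π = 5.42% + 3.9% = 9.320%.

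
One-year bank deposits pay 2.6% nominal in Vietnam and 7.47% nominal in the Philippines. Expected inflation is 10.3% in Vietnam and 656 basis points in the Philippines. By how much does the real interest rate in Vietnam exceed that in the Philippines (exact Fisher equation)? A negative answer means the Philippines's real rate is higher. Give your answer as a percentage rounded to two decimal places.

Vietnam: (1 + 0.0260)/(1 + 0.1030) − 1 = -6.9810%
The Philippines: (1 + 0.0747)/(1 + 0.0656) − 1 = 0.8540%
Differential = -6.9810% − 0.8540% = -7.8349% → -7.83%.

-7.83%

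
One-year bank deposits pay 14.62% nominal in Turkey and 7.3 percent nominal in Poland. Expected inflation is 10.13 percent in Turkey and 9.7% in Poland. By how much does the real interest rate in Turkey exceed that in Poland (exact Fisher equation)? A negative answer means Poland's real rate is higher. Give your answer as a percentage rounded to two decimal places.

Turkey: (1 + 0.1462)/(1 + 0.1013) − 1 = 4.0770%
Poland: (1 + 0.0730)/(1 + 0.0970) − 1 = -2.1878%
Differential = 4.0770% − (-2.1878%) = 6.2648% → 6.26%.

6.26%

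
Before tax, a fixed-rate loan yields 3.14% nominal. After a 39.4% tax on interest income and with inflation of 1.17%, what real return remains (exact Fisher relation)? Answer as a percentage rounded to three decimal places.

After-tax nominal return = 3.14% × (1 − 0.394) = 1.90284%.
1 + r = 1.0190284 / 1.01170 = 1.007244
After-tax real rate = 1.007244 − 1 → 0.724%.

0.724%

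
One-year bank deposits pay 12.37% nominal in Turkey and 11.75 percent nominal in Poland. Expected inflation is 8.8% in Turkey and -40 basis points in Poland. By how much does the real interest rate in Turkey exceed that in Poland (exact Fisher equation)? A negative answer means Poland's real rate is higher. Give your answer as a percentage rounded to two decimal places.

Turkey: (1 + 0.1237)/(1 + 0.0880) − 1 = 3.2813%
Poland: (1 + 0.1175)/(1 − 0.0040) − 1 = 12.1988%
Differential = 3.2813% − 12.1988% = -8.9175% → -8.92%.

-8.92%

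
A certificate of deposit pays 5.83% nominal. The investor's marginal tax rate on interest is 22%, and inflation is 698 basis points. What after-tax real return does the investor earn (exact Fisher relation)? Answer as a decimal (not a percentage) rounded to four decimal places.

After-tax nominal return = 5.83% × (1 − 0.22) = 4.5474%.
1 + r = 1.045474 / 1.06980 = 0.977261
After-tax real rate = 0.977261 − 1 → -0.0227.

-0.0227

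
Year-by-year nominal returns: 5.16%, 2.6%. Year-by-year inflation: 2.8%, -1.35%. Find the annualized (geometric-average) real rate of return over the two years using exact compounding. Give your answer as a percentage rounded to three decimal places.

Nominal growth factor = 1.0516 × 1.0260 = 1.07894160
Price-level growth factor = 1.0280 × 0.9865 = 1.01412200
Real growth factor = 1.07894160 / 1.01412200 = 1.06391696
Annualized real rate = 1.06391696^(1/2) − 1 = 3.1464% → 3.146%.

3.146%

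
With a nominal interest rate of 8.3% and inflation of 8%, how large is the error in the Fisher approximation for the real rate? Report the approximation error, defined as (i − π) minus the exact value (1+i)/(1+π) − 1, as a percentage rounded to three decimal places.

Approximate: r ≈ 8.300% − 8.000% = 0.3000%
Exact: (1 + 0.0830)/(1 + 0.0800) − 1 = 0.2778%
Error = 0.3000% − 0.2778% = 0.0222% → 0.022%.

0.022%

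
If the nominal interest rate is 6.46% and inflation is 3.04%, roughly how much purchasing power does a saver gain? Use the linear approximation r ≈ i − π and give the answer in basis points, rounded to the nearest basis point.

r ≈ i − π = 6.46% − 3.04% = 342 basis points.

342 basis points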